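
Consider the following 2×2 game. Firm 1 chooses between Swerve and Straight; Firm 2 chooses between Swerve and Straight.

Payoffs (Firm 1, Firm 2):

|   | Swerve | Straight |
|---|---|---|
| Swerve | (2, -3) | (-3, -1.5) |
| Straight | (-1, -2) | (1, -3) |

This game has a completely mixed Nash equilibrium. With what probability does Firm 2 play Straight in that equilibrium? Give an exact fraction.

Let q be the probability that Firm 2 plays Swerve. In a completely mixed equilibrium, Firm 1 must be indifferent between Swerve and Straight.
Firm 1's expected payoff from Swerve is 2q − 3(1−q); from Straight it is −q + (1−q).
Setting these equal: 5q − 3 = −2q + 1, so q = 4/7.
Therefore Firm 2 plays Straight with probability 1 − 4/7 = 3/7.

3/7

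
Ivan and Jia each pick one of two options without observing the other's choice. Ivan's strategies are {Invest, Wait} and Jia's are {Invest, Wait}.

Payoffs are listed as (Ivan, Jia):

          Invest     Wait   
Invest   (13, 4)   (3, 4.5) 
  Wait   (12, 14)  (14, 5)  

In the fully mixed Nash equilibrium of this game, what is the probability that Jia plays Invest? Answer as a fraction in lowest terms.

Let c be the probability that Jia plays Invest. In a completely mixed equilibrium, Ivan must be indifferent between Invest and Wait.
Ivan's expected payoff from Invest is 13c + 3(1−c); from Wait it is 12c + 14(1−c).
Setting these equal: 10c + 3 = −2c + 14, so c = 11/12.

11/12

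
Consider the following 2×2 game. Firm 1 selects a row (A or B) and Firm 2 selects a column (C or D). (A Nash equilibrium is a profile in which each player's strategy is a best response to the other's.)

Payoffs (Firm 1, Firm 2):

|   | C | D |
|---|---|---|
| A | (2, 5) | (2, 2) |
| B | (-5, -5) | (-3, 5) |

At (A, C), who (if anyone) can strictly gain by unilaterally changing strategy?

Neither

Firm 1 at (A, C) earns 2; deviating to B yields -5 — not better.
Firm 2 earns 5; deviating to D yields 2 — not better.
Neither player can strictly improve; the profile is a Nash equilibrium.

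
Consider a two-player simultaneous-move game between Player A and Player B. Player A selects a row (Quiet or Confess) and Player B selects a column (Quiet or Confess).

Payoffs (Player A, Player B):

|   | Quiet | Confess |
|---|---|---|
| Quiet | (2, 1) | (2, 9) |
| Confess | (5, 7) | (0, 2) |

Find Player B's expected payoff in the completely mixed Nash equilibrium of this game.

First find x, the probability Player A plays Quiet, from Player B's indifference between Quiet and Confess: x + 7(1−x) = 9x + 2(1−x), giving x = 5/13.
Since Player B is indifferent in equilibrium, Player B's expected payoff equals the payoff from either column against (5/13, 8/13). Using Quiet: (5/13) + 7(8/13) = 61/13.

61/13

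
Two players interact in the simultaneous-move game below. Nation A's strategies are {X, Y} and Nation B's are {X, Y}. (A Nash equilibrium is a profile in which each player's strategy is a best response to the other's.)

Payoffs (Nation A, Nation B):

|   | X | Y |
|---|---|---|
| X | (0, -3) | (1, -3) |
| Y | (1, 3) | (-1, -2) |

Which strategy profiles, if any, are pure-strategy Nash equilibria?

(X, X): Nation A prefers Y (1 > 0) — not an equilibrium.
(X, Y): Nation A gets 1 ≥ -1 from Y, and Nation B gets -3 ≥ -3 from X — Nash equilibrium.
(Y, X): Nation A gets 1 ≥ 0 from X, and Nation B gets 3 ≥ -2 from Y — Nash equilibrium.
(Y, Y): Nation A prefers X (1 > -1); Nation B prefers X (3 > -2) — not an equilibrium.

(X, Y) and (Y, X)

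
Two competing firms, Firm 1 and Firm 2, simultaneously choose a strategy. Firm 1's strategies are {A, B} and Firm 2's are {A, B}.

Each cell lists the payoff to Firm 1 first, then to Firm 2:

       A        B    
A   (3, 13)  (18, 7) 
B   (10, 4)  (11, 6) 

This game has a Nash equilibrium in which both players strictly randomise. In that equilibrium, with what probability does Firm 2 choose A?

Let q be the probability that Firm 2 plays A. In a completely mixed equilibrium, Firm 1 must be indifferent between A and B.
Firm 1's expected payoff from A is 3q + 18(1−q); from B it is 10q + 11(1−q).
Setting these equal: −15q + 18 = −q + 11, so q = 1/2.

1/2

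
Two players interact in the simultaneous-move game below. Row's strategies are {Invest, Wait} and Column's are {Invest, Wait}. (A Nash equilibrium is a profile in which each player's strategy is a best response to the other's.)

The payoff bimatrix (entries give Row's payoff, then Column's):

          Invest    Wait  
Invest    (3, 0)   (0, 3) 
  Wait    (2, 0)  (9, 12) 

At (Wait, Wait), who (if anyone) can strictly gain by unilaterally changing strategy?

Neither

Row at (Wait, Wait) earns 9; deviating to Invest yields 0 — not better.
Column earns 12; deviating to Invest yields 0 — not better.
Neither player can strictly improve; the profile is a Nash equilibrium.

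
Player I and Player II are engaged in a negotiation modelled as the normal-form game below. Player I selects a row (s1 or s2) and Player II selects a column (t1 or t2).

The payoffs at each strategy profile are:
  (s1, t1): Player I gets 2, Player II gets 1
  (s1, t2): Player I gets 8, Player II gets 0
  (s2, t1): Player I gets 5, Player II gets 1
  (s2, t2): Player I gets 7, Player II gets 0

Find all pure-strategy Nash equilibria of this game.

(s2, t1)

(s1, t1): Player I prefers s2 (5 > 2) — not an equilibrium.
(s1, t2): Player II prefers t1 (1 > 0) — not an equilibrium.
(s2, t1): Player I gets 5 ≥ 2 from s1, and Player II gets 1 ≥ 0 from t2 — Nash equilibrium.
(s2, t2): Player I prefers s1 (8 > 7); Player II prefers t1 (1 > 0) — not an equilibrium.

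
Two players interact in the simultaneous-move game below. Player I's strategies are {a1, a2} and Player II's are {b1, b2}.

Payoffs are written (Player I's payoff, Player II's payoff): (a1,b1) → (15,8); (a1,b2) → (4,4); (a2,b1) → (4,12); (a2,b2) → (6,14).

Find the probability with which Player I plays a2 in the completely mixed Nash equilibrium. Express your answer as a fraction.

2/3

Let r be the probability that Player I plays a1. In a completely mixed equilibrium, Player II must be indifferent between b1 and b2.
Player II's expected payoff from b1 is 8r + 12(1−r); from b2 it is 4r + 14(1−r).
Setting these equal: −4r + 12 = −10r + 14, so r = 1/3.
Therefore Player I plays a2 with probability 1 − 1/3 = 2/3.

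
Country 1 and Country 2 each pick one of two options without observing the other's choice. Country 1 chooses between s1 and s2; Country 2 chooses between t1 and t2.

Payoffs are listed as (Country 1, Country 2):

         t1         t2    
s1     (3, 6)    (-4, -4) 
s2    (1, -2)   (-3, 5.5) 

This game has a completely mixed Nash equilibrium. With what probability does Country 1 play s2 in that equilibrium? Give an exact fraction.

Let p be the probability that Country 1 plays s1. In a completely mixed equilibrium, Country 2 must be indifferent between t1 and t2.
Country 2's expected payoff from t1 is 6p − 2(1−p); from t2 it is −4p + 5.5(1−p).
Setting these equal: 8p − 2 = −9.5p + 5.5, so p = 3/7.
Therefore Country 1 plays s2 with probability 1 − 3/7 = 4/7.

4/7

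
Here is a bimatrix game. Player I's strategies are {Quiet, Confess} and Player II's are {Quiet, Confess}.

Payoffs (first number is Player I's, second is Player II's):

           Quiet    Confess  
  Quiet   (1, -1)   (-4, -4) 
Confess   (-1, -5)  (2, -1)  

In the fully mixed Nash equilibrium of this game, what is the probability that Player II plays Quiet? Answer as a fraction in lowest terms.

Let q be the probability that Player II plays Quiet. In a completely mixed equilibrium, Player I must be indifferent between Quiet and Confess.
Player I's expected payoff from Quiet is q − 4(1−q); from Confess it is −q + 2(1−q).
Setting these equal: 5q − 4 = −3q + 2, so q = 3/4.

3/4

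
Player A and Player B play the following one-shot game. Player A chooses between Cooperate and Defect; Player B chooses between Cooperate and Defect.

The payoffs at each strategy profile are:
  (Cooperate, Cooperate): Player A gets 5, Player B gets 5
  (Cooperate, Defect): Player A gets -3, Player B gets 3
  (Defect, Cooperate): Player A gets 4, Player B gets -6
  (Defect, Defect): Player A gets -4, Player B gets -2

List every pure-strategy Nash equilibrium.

(Cooperate, Cooperate)

(Cooperate, Cooperate): Player A gets 5 ≥ 4 from Defect, and Player B gets 5 ≥ 3 from Defect — Nash equilibrium.
(Cooperate, Defect): Player B prefers Cooperate (5 > 3) — not an equilibrium.
(Defect, Cooperate): Player A prefers Cooperate (5 > 4); Player B prefers Defect (-2 > -6) — not an equilibrium.
(Defect, Defect): Player A prefers Cooperate (-3 > -4) — not an equilibrium.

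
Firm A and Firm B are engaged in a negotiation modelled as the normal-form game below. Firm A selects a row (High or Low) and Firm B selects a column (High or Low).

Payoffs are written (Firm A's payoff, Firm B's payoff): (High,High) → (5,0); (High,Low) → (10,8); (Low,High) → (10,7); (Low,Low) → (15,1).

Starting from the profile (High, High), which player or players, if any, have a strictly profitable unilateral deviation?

Both

Firm A at (High, High) earns 5; deviating to Low yields 10 — a strict improvement.
Firm B earns 0; deviating to Low yields 8 — a strict improvement.
Both Firm A and Firm B have strictly profitable deviations.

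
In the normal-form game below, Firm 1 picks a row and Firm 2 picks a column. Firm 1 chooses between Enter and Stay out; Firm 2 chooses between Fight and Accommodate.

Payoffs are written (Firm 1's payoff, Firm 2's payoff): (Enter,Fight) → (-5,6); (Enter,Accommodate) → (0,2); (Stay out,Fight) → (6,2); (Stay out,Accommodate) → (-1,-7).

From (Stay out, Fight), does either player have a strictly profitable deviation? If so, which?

Neither

Firm 1 at (Stay out, Fight) earns 6; deviating to Enter yields -5 — not better.
Firm 2 earns 2; deviating to Accommodate yields -7 — not better.
Neither player can strictly improve; the profile is a Nash equilibrium.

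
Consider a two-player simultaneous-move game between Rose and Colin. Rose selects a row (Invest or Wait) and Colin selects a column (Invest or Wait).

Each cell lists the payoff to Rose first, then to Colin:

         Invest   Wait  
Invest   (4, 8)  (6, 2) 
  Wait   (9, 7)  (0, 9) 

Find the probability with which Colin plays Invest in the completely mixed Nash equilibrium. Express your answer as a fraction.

Let c be the probability that Colin plays Invest. In a completely mixed equilibrium, Rose must be indifferent between Invest and Wait.
Rose's expected payoff from Invest is 4c + 6(1−c); from Wait it is 9c.
Setting these equal: −2c + 6 = 9c, so c = 6/11.

6/11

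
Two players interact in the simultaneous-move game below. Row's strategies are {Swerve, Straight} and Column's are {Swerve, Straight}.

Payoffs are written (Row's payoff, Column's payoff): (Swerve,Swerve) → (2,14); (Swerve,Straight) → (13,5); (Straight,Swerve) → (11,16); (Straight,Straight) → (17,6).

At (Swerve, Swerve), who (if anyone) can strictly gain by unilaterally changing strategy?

Row at (Swerve, Swerve) earns 2; deviating to Straight yields 11 — a strict improvement.
Column earns 14; deviating to Straight yields 5 — not better.
Only Row has a strictly profitable deviation.

Row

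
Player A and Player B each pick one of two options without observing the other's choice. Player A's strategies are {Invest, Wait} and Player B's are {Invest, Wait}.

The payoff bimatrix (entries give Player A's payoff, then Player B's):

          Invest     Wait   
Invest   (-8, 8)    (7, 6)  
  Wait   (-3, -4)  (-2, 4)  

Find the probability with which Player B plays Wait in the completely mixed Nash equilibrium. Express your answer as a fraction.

Let c be the probability that Player B plays Invest. In a completely mixed equilibrium, Player A must be indifferent between Invest and Wait.
Player A's expected payoff from Invest is −8c + 7(1−c); from Wait it is −3c − 2(1−c).
Setting these equal: −15c + 7 = −c − 2, so c = 9/14.
Therefore Player B plays Wait with probability 1 − 9/14 = 5/14.

5/14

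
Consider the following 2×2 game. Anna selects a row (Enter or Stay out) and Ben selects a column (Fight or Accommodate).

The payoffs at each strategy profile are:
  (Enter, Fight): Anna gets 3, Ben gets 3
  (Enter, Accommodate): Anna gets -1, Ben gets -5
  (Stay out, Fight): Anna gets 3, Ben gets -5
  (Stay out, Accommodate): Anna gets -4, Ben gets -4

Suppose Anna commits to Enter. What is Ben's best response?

Against Enter, Ben earns 3 from Fight and -5 from Accommodate.
So Fight is the best response.

Fight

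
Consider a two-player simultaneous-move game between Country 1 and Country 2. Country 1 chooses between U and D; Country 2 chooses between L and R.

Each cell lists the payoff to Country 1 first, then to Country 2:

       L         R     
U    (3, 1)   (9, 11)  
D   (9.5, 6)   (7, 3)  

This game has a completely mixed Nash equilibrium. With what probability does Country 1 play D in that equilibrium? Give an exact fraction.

10/13

Let x be the probability that Country 1 plays U. In a completely mixed equilibrium, Country 2 must be indifferent between L and R.
Country 2's expected payoff from L is x + 6(1−x); from R it is 11x + 3(1−x).
Setting these equal: −5x + 6 = 8x + 3, so x = 3/13.
Therefore Country 1 plays D with probability 1 − 3/13 = 10/13.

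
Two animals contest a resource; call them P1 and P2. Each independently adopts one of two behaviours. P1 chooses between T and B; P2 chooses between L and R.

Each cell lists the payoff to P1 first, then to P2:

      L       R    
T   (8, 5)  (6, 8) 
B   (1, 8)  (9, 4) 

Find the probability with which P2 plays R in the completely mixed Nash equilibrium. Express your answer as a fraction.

Let y be the probability that P2 plays L. In a completely mixed equilibrium, P1 must be indifferent between T and B.
P1's expected payoff from T is 8y + 6(1−y); from B it is y + 9(1−y).
Setting these equal: 2y + 6 = −8y + 9, so y = 3/10.
Therefore P2 plays R with probability 1 − 3/10 = 7/10.

7/10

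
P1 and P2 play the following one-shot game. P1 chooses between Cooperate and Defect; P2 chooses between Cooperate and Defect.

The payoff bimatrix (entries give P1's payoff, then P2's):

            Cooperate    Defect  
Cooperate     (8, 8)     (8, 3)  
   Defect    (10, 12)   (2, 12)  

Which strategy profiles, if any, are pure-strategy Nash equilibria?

(Defect, Cooperate)

(Cooperate, Cooperate): P1 prefers Defect (10 > 8) — not an equilibrium.
(Cooperate, Defect): P2 prefers Cooperate (8 > 3) — not an equilibrium.
(Defect, Cooperate): P1 gets 10 ≥ 8 from Cooperate, and P2 gets 12 ≥ 12 from Defect — Nash equilibrium.
(Defect, Defect): P1 prefers Cooperate (8 > 2) — not an equilibrium.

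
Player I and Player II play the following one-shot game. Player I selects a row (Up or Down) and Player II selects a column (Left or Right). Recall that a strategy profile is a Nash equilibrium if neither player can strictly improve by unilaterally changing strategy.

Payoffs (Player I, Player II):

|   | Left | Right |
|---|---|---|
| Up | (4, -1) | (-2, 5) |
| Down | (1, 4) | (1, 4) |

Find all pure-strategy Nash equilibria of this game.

(Down, Right)

(Up, Left): Player II prefers Right (5 > -1) — not an equilibrium.
(Up, Right): Player I prefers Down (1 > -2) — not an equilibrium.
(Down, Left): Player I prefers Up (4 > 1) — not an equilibrium.
(Down, Right): Player I gets 1 ≥ -2 from Up, and Player II gets 4 ≥ 4 from Left — Nash equilibrium.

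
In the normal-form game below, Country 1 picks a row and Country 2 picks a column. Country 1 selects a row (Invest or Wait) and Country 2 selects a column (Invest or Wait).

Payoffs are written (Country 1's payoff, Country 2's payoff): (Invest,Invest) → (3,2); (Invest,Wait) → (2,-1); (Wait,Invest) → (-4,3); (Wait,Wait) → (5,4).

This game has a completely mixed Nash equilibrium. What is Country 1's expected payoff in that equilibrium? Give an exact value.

23/10

First find y, the probability Country 2 plays Invest, from Country 1's indifference between Invest and Wait: 3y + 2(1−y) = −4y + 5(1−y), giving y = 3/10.
Since Country 1 is indifferent in equilibrium, Country 1's expected payoff equals the payoff from either row against (3/10, 7/10). Using Invest: 3(3/10) + 2(7/10) = 23/10.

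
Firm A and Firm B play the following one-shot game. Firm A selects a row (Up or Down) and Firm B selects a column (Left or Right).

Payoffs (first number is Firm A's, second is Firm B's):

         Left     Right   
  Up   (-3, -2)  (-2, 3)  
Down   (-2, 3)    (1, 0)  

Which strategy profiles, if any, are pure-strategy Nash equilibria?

(Down, Left)

(Up, Left): Firm A prefers Down (-2 > -3); Firm B prefers Right (3 > -2) — not an equilibrium.
(Up, Right): Firm A prefers Down (1 > -2) — not an equilibrium.
(Down, Left): Firm A gets -2 ≥ -3 from Up, and Firm B gets 3 ≥ 0 from Right — Nash equilibrium.
(Down, Right): Firm B prefers Left (3 > 0) — not an equilibrium.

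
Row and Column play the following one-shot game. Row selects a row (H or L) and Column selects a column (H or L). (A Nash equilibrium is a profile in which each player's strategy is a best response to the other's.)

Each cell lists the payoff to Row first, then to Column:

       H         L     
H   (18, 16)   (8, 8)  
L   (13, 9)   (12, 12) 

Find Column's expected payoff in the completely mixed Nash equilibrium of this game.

First find x, the probability Row plays H, from Column's indifference between H and L: 16x + 9(1−x) = 8x + 12(1−x), giving x = 3/11.
Since Column is indifferent in equilibrium, Column's expected payoff equals the payoff from either column against (3/11, 8/11). Using H: 16(3/11) + 9(8/11) = 120/11.

120/11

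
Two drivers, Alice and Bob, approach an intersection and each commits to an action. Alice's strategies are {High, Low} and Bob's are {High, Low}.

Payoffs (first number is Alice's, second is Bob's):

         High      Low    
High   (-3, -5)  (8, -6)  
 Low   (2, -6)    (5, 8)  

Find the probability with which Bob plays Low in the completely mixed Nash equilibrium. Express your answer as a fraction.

5/8

Let q be the probability that Bob plays High. In a completely mixed equilibrium, Alice must be indifferent between High and Low.
Alice's expected payoff from High is −3q + 8(1−q); from Low it is 2q + 5(1−q).
Setting these equal: −11q + 8 = −3q + 5, so q = 3/8.
Therefore Bob plays Low with probability 1 − 3/8 = 5/8.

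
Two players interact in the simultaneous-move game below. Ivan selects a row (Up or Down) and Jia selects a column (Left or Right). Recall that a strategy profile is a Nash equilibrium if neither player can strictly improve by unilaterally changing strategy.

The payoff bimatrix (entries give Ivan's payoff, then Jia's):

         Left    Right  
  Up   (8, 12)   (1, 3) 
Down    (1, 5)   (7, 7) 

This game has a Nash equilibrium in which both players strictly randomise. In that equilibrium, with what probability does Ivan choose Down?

9/11

Let r be the probability that Ivan plays Up. In a completely mixed equilibrium, Jia must be indifferent between Left and Right.
Jia's expected payoff from Left is 12r + 5(1−r); from Right it is 3r + 7(1−r).
Setting these equal: 7r + 5 = −4r + 7, so r = 2/11.
Therefore Ivan plays Down with probability 1 − 2/11 = 9/11.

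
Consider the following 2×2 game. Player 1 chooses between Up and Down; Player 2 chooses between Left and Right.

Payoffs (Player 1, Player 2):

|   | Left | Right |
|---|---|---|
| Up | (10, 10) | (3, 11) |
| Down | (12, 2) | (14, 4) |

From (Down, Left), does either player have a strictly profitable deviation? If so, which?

Player 2

Player 1 at (Down, Left) earns 12; deviating to Up yields 10 — not better.
Player 2 earns 2; deviating to Right yields 4 — a strict improvement.
Only Player 2 has a strictly profitable deviation.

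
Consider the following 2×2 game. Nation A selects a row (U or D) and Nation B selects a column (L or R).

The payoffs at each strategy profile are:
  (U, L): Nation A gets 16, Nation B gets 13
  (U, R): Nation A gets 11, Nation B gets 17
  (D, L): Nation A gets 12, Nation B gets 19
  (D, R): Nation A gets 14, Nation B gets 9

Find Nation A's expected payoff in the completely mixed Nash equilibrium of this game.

First find q, the probability Nation B plays L, from Nation A's indifference between U and D: 16q + 11(1−q) = 12q + 14(1−q), giving q = 3/7.
Since Nation A is indifferent in equilibrium, Nation A's expected payoff equals the payoff from either row against (3/7, 4/7). Using U: 16(3/7) + 11(4/7) = 92/7.

92/7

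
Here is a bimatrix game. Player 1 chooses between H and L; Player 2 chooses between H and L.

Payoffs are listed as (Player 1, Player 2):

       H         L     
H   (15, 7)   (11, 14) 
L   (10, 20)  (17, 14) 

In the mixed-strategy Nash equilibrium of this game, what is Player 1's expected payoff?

First find q, the probability Player 2 plays H, from Player 1's indifference between H and L: 15q + 11(1−q) = 10q + 17(1−q), giving q = 6/11.
Since Player 1 is indifferent in equilibrium, Player 1's expected payoff equals the payoff from either row against (6/11, 5/11). Using H: 15(6/11) + 11(5/11) = 145/11.

145/11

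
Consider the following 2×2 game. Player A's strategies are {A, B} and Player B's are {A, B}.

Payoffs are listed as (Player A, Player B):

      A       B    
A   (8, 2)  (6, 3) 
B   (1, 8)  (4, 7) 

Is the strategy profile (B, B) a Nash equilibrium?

No

At (B, B), Player A earns 4; switching to A would give 6, so Player A would deviate.
Player B earns 7; switching to A would give 8, so Player B would deviate.
Since at least one player can profitably deviate, this is not a Nash equilibrium.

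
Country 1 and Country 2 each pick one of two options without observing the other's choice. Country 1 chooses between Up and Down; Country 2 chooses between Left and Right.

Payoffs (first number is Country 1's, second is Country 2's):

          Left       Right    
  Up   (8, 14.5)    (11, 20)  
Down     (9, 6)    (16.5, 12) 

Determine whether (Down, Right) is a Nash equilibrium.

At (Down, Right), Country 1 earns 16.5; switching to Up would give 11, so Country 1 has no profitable deviation.
Country 2 earns 12; switching to Left would give 6, so Country 2 has no profitable deviation.
Neither player can gain by a unilateral deviation, so this profile is a Nash equilibrium.

Yes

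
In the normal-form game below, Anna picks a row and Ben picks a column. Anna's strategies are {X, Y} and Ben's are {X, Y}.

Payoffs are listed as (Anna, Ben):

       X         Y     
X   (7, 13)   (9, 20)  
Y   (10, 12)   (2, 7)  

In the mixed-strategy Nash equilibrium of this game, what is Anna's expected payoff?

38/5

First find y, the probability Ben plays X, from Anna's indifference between X and Y: 7y + 9(1−y) = 10y + 2(1−y), giving y = 7/10.
Since Anna is indifferent in equilibrium, Anna's expected payoff equals the payoff from either row against (7/10, 3/10). Using X: 7(7/10) + 9(3/10) = 38/5.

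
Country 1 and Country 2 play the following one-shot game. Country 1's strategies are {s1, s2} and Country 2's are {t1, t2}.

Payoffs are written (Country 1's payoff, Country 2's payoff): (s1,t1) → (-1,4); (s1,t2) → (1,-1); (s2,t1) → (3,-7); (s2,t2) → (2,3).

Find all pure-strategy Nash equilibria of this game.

(s2, t2)

(s1, t1): Country 1 prefers s2 (3 > -1) — not an equilibrium.
(s1, t2): Country 1 prefers s2 (2 > 1); Country 2 prefers t1 (4 > -1) — not an equilibrium.
(s2, t1): Country 2 prefers t2 (3 > -7) — not an equilibrium.
(s2, t2): Country 1 gets 2 ≥ 1 from s1, and Country 2 gets 3 ≥ -7 from t1 — Nash equilibrium.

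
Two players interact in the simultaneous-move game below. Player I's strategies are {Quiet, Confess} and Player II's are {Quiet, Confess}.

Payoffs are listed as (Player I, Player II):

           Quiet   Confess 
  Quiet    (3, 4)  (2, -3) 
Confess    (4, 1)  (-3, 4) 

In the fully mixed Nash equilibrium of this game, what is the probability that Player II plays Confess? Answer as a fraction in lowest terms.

Let y be the probability that Player II plays Quiet. In a completely mixed equilibrium, Player I must be indifferent between Quiet and Confess.
Player I's expected payoff from Quiet is 3y + 2(1−y); from Confess it is 4y − 3(1−y).
Setting these equal: y + 2 = 7y − 3, so y = 5/6.
Therefore Player II plays Confess with probability 1 − 5/6 = 1/6.

1/6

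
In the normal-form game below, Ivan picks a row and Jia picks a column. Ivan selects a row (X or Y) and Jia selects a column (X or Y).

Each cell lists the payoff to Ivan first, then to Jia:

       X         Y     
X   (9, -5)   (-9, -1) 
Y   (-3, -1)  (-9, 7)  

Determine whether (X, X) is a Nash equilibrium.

No

At (X, X), Ivan earns 9; switching to Y would give -3, so Ivan has no profitable deviation.
Jia earns -5; switching to Y would give -1, so Jia would deviate.
Since at least one player can profitably deviate, this is not a Nash equilibrium.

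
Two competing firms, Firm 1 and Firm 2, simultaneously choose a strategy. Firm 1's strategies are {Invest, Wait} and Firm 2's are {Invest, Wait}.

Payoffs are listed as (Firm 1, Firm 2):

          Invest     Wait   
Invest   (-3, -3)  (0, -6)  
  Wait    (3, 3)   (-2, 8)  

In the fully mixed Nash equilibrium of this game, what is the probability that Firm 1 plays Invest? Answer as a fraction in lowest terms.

5/8

Let p be the probability that Firm 1 plays Invest. In a completely mixed equilibrium, Firm 2 must be indifferent between Invest and Wait.
Firm 2's expected payoff from Invest is −3p + 3(1−p); from Wait it is −6p + 8(1−p).
Setting these equal: −6p + 3 = −14p + 8, so p = 5/8.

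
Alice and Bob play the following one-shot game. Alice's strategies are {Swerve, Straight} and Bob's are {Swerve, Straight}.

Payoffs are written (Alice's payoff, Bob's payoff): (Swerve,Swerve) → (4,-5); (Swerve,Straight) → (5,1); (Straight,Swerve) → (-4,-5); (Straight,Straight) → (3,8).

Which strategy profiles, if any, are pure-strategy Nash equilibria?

(Swerve, Straight)

(Swerve, Swerve): Bob prefers Straight (1 > -5) — not an equilibrium.
(Swerve, Straight): Alice gets 5 ≥ 3 from Straight, and Bob gets 1 ≥ -5 from Swerve — Nash equilibrium.
(Straight, Swerve): Alice prefers Swerve (4 > -4); Bob prefers Straight (8 > -5) — not an equilibrium.
(Straight, Straight): Alice prefers Swerve (5 > 3) — not an equilibrium.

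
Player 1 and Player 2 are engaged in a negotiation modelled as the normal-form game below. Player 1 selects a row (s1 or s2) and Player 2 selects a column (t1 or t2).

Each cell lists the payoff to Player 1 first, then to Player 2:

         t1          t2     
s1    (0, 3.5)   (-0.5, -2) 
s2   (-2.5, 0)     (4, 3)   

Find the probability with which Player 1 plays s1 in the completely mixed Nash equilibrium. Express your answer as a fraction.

6/17

Let x be the probability that Player 1 plays s1. In a completely mixed equilibrium, Player 2 must be indifferent between t1 and t2.
Player 2's expected payoff from t1 is 3.5x; from t2 it is −2x + 3(1−x).
Setting these equal: 3.5x = −5x + 3, so x = 6/17.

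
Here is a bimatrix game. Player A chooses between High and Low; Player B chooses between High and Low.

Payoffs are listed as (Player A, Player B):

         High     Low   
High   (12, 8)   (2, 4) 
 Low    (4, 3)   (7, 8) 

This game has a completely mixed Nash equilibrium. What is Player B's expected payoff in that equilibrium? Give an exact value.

52/9

First find p, the probability Player A plays High, from Player B's indifference between High and Low: 8p + 3(1−p) = 4p + 8(1−p), giving p = 5/9.
Since Player B is indifferent in equilibrium, Player B's expected payoff equals the payoff from either column against (5/9, 4/9). Using High: 8(5/9) + 3(4/9) = 52/9.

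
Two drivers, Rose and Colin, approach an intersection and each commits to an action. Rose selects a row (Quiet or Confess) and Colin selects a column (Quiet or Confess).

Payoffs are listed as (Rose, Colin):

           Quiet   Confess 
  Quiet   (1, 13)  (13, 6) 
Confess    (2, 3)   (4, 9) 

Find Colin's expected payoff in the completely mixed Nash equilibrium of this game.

99/13

First find x, the probability Rose plays Quiet, from Colin's indifference between Quiet and Confess: 13x + 3(1−x) = 6x + 9(1−x), giving x = 6/13.
Since Colin is indifferent in equilibrium, Colin's expected payoff equals the payoff from either column against (6/13, 7/13). Using Quiet: 13(6/13) + 3(7/13) = 99/13.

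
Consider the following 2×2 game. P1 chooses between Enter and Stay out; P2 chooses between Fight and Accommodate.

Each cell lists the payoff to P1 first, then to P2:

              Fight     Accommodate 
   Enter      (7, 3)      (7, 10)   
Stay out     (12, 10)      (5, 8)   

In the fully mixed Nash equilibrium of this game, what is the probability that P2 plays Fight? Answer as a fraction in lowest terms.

2/7

Let q be the probability that P2 plays Fight. In a completely mixed equilibrium, P1 must be indifferent between Enter and Stay out.
P1's expected payoff from Enter is 7q + 7(1−q); from Stay out it is 12q + 5(1−q).
Setting these equal: 7 = 7q + 5, so q = 2/7.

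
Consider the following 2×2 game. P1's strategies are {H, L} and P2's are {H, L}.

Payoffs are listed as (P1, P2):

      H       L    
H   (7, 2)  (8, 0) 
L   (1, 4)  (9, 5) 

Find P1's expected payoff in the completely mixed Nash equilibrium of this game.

First find y, the probability P2 plays H, from P1's indifference between H and L: 7y + 8(1−y) = y + 9(1−y), giving y = 1/7.
Since P1 is indifferent in equilibrium, P1's expected payoff equals the payoff from either row against (1/7, 6/7). Using H: 7(1/7) + 8(6/7) = 55/7.

55/7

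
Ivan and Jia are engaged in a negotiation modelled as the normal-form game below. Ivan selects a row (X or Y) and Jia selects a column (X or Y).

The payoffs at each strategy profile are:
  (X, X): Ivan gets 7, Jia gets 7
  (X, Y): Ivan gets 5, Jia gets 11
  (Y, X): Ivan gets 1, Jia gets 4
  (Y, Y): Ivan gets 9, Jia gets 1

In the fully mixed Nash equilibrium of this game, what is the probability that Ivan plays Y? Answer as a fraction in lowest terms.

4/7

Let x be the probability that Ivan plays X. In a completely mixed equilibrium, Jia must be indifferent between X and Y.
Jia's expected payoff from X is 7x + 4(1−x); from Y it is 11x + (1−x).
Setting these equal: 3x + 4 = 10x + 1, so x = 3/7.
Therefore Ivan plays Y with probability 1 − 3/7 = 4/7.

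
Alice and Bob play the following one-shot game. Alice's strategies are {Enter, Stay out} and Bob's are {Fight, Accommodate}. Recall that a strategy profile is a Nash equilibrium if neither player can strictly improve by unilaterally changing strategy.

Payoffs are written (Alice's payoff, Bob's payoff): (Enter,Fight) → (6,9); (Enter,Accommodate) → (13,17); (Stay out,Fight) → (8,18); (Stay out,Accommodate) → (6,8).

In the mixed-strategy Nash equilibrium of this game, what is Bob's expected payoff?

13

First find p, the probability Alice plays Enter, from Bob's indifference between Fight and Accommodate: 9p + 18(1−p) = 17p + 8(1−p), giving p = 5/9.
Since Bob is indifferent in equilibrium, Bob's expected payoff equals the payoff from either column against (5/9, 4/9). Using Fight: 9(5/9) + 18(4/9) = 13.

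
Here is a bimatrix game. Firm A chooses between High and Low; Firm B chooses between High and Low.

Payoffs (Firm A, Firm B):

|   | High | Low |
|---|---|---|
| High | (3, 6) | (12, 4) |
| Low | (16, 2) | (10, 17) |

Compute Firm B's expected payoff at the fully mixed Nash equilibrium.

94/17

First find x, the probability Firm A plays High, from Firm B's indifference between High and Low: 6x + 2(1−x) = 4x + 17(1−x), giving x = 15/17.
Since Firm B is indifferent in equilibrium, Firm B's expected payoff equals the payoff from either column against (15/17, 2/17). Using High: 6(15/17) + 2(2/17) = 94/17.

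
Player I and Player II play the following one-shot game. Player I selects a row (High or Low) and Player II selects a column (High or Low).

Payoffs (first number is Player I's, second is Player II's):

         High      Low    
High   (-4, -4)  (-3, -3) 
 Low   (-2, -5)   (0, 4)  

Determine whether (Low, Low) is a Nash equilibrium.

At (Low, Low), Player I earns 0; switching to High would give -3, so Player I has no profitable deviation.
Player II earns 4; switching to High would give -5, so Player II has no profitable deviation.
Neither player can gain by a unilateral deviation, so this profile is a Nash equilibrium.

Yes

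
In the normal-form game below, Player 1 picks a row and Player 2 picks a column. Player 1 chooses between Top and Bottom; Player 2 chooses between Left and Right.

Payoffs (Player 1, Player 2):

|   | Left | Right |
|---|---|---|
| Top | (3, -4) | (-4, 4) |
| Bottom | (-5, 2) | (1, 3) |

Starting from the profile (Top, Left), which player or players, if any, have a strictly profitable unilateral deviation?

Player 1 at (Top, Left) earns 3; deviating to Bottom yields -5 — not better.
Player 2 earns -4; deviating to Right yields 4 — a strict improvement.
Only Player 2 has a strictly profitable deviation.

Player 2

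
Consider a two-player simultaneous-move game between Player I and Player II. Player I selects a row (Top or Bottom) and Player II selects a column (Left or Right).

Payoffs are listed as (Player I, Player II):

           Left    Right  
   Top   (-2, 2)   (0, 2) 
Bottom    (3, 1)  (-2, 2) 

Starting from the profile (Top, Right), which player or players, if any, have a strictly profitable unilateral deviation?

Neither

Player I at (Top, Right) earns 0; deviating to Bottom yields -2 — not better.
Player II earns 2; deviating to Left yields 2 — not better.
Neither player can strictly improve; the profile is a Nash equilibrium.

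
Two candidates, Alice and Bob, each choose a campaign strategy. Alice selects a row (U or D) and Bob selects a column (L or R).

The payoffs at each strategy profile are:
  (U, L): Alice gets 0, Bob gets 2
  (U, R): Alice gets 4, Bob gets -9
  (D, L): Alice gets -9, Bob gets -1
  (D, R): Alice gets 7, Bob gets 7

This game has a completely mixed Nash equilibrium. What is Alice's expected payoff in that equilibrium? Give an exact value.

3

First find q, the probability Bob plays L, from Alice's indifference between U and D: 4(1−q) = −9q + 7(1−q), giving q = 1/4.
Since Alice is indifferent in equilibrium, Alice's expected payoff equals the payoff from either row against (1/4, 3/4). Using U: 4(3/4) = 3.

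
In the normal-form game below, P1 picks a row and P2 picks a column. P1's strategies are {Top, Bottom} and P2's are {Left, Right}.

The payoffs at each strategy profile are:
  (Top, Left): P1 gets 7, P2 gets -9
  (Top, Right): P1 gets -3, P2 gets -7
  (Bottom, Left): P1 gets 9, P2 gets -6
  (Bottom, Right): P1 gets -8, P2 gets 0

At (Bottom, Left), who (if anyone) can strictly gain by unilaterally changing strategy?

P1 at (Bottom, Left) earns 9; deviating to Top yields 7 — not better.
P2 earns -6; deviating to Right yields 0 — a strict improvement.
Only P2 has a strictly profitable deviation.

P2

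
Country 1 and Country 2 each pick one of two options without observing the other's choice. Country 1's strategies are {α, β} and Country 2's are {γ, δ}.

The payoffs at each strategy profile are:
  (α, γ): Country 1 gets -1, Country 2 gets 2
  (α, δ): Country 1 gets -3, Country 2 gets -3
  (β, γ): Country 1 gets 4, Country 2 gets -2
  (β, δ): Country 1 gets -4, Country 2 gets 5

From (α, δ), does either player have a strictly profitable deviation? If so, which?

Country 2

Country 1 at (α, δ) earns -3; deviating to β yields -4 — not better.
Country 2 earns -3; deviating to γ yields 2 — a strict improvement.
Only Country 2 has a strictly profitable deviation.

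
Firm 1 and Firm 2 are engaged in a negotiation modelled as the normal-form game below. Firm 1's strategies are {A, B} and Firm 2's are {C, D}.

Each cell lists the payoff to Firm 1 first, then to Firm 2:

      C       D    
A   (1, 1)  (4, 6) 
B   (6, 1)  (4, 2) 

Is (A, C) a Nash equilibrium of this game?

At (A, C), Firm 1 earns 1; switching to B would give 6, so Firm 1 would deviate.
Firm 2 earns 1; switching to D would give 6, so Firm 2 would deviate.
Since at least one player can profitably deviate, this is not a Nash equilibrium.

No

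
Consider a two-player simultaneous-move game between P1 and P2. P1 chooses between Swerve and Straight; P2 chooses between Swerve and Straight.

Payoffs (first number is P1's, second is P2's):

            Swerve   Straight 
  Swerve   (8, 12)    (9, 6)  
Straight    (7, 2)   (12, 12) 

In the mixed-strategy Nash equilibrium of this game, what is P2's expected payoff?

33/4

First find p, the probability P1 plays Swerve, from P2's indifference between Swerve and Straight: 12p + 2(1−p) = 6p + 12(1−p), giving p = 5/8.
Since P2 is indifferent in equilibrium, P2's expected payoff equals the payoff from either column against (5/8, 3/8). Using Swerve: 12(5/8) + 2(3/8) = 33/4.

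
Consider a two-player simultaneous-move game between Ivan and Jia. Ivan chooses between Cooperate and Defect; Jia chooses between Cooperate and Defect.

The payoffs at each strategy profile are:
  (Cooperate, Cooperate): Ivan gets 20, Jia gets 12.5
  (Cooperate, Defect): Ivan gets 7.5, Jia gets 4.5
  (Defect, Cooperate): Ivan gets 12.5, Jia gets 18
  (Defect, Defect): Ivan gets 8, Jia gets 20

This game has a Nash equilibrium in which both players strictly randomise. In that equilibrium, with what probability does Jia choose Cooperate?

1/16

Let q be the probability that Jia plays Cooperate. In a completely mixed equilibrium, Ivan must be indifferent between Cooperate and Defect.
Ivan's expected payoff from Cooperate is 20q + 7.5(1−q); from Defect it is 12.5q + 8(1−q).
Setting these equal: 12.5q + 7.5 = 4.5q + 8, so q = 1/16.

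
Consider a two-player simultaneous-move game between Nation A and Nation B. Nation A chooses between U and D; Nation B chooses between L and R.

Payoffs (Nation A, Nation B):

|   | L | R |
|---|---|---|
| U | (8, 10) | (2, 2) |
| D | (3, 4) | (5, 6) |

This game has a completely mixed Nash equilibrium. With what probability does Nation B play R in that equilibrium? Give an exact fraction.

5/8

Let q be the probability that Nation B plays L. In a completely mixed equilibrium, Nation A must be indifferent between U and D.
Nation A's expected payoff from U is 8q + 2(1−q); from D it is 3q + 5(1−q).
Setting these equal: 6q + 2 = −2q + 5, so q = 3/8.
Therefore Nation B plays R with probability 1 − 3/8 = 5/8.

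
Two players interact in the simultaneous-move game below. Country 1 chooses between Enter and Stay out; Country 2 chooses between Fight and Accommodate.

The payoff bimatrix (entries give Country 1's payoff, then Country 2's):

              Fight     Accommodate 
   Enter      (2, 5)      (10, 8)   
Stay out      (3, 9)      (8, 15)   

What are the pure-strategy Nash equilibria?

(Enter, Fight): Country 1 prefers Stay out (3 > 2); Country 2 prefers Accommodate (8 > 5) — not an equilibrium.
(Enter, Accommodate): Country 1 gets 10 ≥ 8 from Stay out, and Country 2 gets 8 ≥ 5 from Fight — Nash equilibrium.
(Stay out, Fight): Country 2 prefers Accommodate (15 > 9) — not an equilibrium.
(Stay out, Accommodate): Country 1 prefers Enter (10 > 8) — not an equilibrium.

(Enter, Accommodate)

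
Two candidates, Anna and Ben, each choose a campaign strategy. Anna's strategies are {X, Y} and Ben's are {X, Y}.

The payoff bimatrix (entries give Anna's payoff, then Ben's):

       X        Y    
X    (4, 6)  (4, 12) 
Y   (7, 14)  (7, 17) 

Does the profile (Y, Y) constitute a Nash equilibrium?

At (Y, Y), Anna earns 7; switching to X would give 4, so Anna has no profitable deviation.
Ben earns 17; switching to X would give 14, so Ben has no profitable deviation.
Neither player can gain by a unilateral deviation, so this profile is a Nash equilibrium.

Yes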